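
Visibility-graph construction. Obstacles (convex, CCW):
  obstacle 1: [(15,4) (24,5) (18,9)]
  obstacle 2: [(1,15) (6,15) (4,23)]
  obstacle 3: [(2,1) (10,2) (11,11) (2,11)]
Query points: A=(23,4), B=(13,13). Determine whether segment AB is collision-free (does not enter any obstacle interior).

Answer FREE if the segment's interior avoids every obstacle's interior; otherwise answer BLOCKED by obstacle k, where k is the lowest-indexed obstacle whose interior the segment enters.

BLOCKED by obstacle 1

Obstacle 1 [(15,4) (24,5) (18,9)]:
  edge (15,4)–(24,5): crosses AB
  edge (24,5)–(18,9): clear
  edge (18,9)–(15,4): crosses AB
  → BLOCKED
Obstacle 2 [(1,15) (6,15) (4,23)]:
  edge (1,15)–(6,15): clear
  edge (6,15)–(4,23): clear
  edge (4,23)–(1,15): clear
  midpoint (18,17/2) outside
  → clear
Obstacle 3 [(2,1) (10,2) (11,11) (2,11)]:
  edge (2,1)–(10,2): clear
  edge (10,2)–(11,11): clear
  edge (11,11)–(2,11): clear
  edge (2,11)–(2,1): clear
  midpoint (18,17/2) outside
  → clear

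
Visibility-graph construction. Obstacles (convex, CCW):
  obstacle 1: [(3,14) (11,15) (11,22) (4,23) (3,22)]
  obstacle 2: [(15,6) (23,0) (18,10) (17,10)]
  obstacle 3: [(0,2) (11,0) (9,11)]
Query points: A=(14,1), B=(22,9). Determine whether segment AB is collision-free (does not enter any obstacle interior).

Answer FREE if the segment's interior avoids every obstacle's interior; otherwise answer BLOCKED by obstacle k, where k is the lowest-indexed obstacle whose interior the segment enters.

BLOCKED by obstacle 2

Obstacle 1 [(3,14) (11,15) (11,22) (4,23) (3,22)]:
  edge (3,14)–(11,15): clear
  edge (11,15)–(11,22): clear
  edge (11,22)–(4,23): clear
  edge (4,23)–(3,22): clear
  edge (3,22)–(3,14): clear
  midpoint (18,5) outside
  → clear
Obstacle 2 [(15,6) (23,0) (18,10) (17,10)]:
  edge (15,6)–(23,0): crosses AB
  edge (23,0)–(18,10): crosses AB
  edge (18,10)–(17,10): clear
  edge (17,10)–(15,6): clear
  → BLOCKED
Obstacle 3 [(0,2) (11,0) (9,11)]:
  edge (0,2)–(11,0): clear
  edge (11,0)–(9,11): clear
  edge (9,11)–(0,2): clear
  midpoint (18,5) outside
  → clear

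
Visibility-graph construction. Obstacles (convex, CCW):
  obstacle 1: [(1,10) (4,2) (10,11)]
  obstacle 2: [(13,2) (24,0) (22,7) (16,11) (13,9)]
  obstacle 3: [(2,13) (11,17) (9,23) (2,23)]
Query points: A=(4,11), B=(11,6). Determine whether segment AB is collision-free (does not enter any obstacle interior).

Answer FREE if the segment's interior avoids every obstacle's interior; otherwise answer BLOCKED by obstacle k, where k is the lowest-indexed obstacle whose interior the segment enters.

Obstacle 1 [(1,10) (4,2) (10,11)]:
  edge (1,10)–(4,2): clear
  edge (4,2)–(10,11): crosses AB
  edge (10,11)–(1,10): crosses AB
  → BLOCKED
Obstacle 2 [(13,2) (24,0) (22,7) (16,11) (13,9)]:
  edge (13,2)–(24,0): clear
  edge (24,0)–(22,7): clear
  edge (22,7)–(16,11): clear
  edge (16,11)–(13,9): clear
  edge (13,9)–(13,2): clear
  midpoint (15/2,17/2) outside
  → clear
Obstacle 3 [(2,13) (11,17) (9,23) (2,23)]:
  edge (2,13)–(11,17): clear
  edge (11,17)–(9,23): clear
  edge (9,23)–(2,23): clear
  edge (2,23)–(2,13): clear
  midpoint (15/2,17/2) outside
  → clear

BLOCKED by obstacle 1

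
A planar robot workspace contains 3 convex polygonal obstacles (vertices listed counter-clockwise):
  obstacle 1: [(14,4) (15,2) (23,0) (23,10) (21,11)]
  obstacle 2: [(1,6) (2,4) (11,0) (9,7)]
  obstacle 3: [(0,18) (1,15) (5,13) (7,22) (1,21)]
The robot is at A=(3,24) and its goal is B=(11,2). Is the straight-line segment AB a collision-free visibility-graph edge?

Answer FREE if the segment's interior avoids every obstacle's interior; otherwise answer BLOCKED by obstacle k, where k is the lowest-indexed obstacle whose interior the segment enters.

Obstacle 1 [(14,4) (15,2) (23,0) (23,10) (21,11)]:
  edge (14,4)–(15,2): clear
  edge (15,2)–(23,0): clear
  edge (23,0)–(23,10): clear
  edge (23,10)–(21,11): clear
  edge (21,11)–(14,4): clear
  midpoint (7,13) outside
  → clear
Obstacle 2 [(1,6) (2,4) (11,0) (9,7)]:
  edge (1,6)–(2,4): clear
  edge (2,4)–(11,0): clear
  edge (11,0)–(9,7): clear
  edge (9,7)–(1,6): clear
  midpoint (7,13) outside
  → clear
Obstacle 3 [(0,18) (1,15) (5,13) (7,22) (1,21)]:
  edge (0,18)–(1,15): clear
  edge (1,15)–(5,13): clear
  edge (5,13)–(7,22): crosses AB
  edge (7,22)–(1,21): crosses AB
  edge (1,21)–(0,18): clear
  → BLOCKED

BLOCKED by obstacle 3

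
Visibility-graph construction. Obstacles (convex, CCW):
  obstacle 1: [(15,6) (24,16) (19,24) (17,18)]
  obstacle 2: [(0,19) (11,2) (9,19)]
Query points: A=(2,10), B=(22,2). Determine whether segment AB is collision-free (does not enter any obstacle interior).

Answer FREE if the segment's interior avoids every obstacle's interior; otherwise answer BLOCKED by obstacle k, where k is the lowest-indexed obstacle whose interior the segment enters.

Obstacle 1 [(15,6) (24,16) (19,24) (17,18)]:
  edge (15,6)–(24,16): clear
  edge (24,16)–(19,24): clear
  edge (19,24)–(17,18): clear
  edge (17,18)–(15,6): clear
  midpoint (12,6) outside
  → clear
Obstacle 2 [(0,19) (11,2) (9,19)]:
  edge (0,19)–(11,2): crosses AB
  edge (11,2)–(9,19): crosses AB
  edge (9,19)–(0,19): clear
  → BLOCKED

BLOCKED by obstacle 2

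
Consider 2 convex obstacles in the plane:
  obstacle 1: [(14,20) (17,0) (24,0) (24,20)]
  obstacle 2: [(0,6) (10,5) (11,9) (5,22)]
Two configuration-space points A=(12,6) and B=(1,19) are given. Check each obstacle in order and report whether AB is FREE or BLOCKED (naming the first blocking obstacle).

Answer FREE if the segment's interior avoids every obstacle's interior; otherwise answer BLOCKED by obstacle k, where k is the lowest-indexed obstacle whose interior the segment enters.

Obstacle 1 [(14,20) (17,0) (24,0) (24,20)]:
  edge (14,20)–(17,0): clear
  edge (17,0)–(24,0): clear
  edge (24,0)–(24,20): clear
  edge (24,20)–(14,20): clear
  midpoint (13/2,25/2) outside
  → clear
Obstacle 2 [(0,6) (10,5) (11,9) (5,22)]:
  edge (0,6)–(10,5): clear
  edge (10,5)–(11,9): crosses AB
  edge (11,9)–(5,22): clear
  edge (5,22)–(0,6): crosses AB
  → BLOCKED

BLOCKED by obstacle 2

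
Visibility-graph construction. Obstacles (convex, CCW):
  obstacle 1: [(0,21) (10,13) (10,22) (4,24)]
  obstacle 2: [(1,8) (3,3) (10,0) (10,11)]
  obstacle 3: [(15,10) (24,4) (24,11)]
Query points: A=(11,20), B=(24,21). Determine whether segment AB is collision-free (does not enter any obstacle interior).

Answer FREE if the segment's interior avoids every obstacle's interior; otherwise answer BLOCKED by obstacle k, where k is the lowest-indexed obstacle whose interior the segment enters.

FREE

Obstacle 1 [(0,21) (10,13) (10,22) (4,24)]:
  edge (0,21)–(10,13): clear
  edge (10,13)–(10,22): clear
  edge (10,22)–(4,24): clear
  edge (4,24)–(0,21): clear
  midpoint (35/2,41/2) outside
  → clear
Obstacle 2 [(1,8) (3,3) (10,0) (10,11)]:
  edge (1,8)–(3,3): clear
  edge (3,3)–(10,0): clear
  edge (10,0)–(10,11): clear
  edge (10,11)–(1,8): clear
  midpoint (35/2,41/2) outside
  → clear
Obstacle 3 [(15,10) (24,4) (24,11)]:
  edge (15,10)–(24,4): clear
  edge (24,4)–(24,11): clear
  edge (24,11)–(15,10): clear
  midpoint (35/2,41/2) outside
  → clear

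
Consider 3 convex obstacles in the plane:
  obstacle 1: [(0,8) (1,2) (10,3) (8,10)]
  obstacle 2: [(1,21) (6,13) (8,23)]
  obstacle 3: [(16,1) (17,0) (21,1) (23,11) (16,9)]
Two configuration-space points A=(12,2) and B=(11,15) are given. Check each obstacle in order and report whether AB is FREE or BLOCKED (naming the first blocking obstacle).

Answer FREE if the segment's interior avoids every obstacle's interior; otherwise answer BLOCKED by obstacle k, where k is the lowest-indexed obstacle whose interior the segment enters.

Obstacle 1 [(0,8) (1,2) (10,3) (8,10)]:
  edge (0,8)–(1,2): clear
  edge (1,2)–(10,3): clear
  edge (10,3)–(8,10): clear
  edge (8,10)–(0,8): clear
  midpoint (23/2,17/2) outside
  → clear
Obstacle 2 [(1,21) (6,13) (8,23)]:
  edge (1,21)–(6,13): clear
  edge (6,13)–(8,23): clear
  edge (8,23)–(1,21): clear
  midpoint (23/2,17/2) outside
  → clear
Obstacle 3 [(16,1) (17,0) (21,1) (23,11) (16,9)]:
  edge (16,1)–(17,0): clear
  edge (17,0)–(21,1): clear
  edge (21,1)–(23,11): clear
  edge (23,11)–(16,9): clear
  edge (16,9)–(16,1): clear
  midpoint (23/2,17/2) outside
  → clear

FREE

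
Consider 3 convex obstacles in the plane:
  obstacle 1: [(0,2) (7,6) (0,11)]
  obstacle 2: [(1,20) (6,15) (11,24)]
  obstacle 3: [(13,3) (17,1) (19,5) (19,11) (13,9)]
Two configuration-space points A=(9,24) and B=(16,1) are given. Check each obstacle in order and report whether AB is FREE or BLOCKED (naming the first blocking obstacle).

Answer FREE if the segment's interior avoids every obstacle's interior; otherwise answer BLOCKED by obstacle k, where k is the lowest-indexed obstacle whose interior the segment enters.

BLOCKED by obstacle 2

Obstacle 1 [(0,2) (7,6) (0,11)]:
  edge (0,2)–(7,6): clear
  edge (7,6)–(0,11): clear
  edge (0,11)–(0,2): clear
  midpoint (25/2,25/2) outside
  → clear
Obstacle 2 [(1,20) (6,15) (11,24)]:
  edge (1,20)–(6,15): clear
  edge (6,15)–(11,24): crosses AB
  edge (11,24)–(1,20): crosses AB
  → BLOCKED
Obstacle 3 [(13,3) (17,1) (19,5) (19,11) (13,9)]:
  edge (13,3)–(17,1): crosses AB
  edge (17,1)–(19,5): clear
  edge (19,5)–(19,11): clear
  edge (19,11)–(13,9): crosses AB
  edge (13,9)–(13,3): clear
  → BLOCKED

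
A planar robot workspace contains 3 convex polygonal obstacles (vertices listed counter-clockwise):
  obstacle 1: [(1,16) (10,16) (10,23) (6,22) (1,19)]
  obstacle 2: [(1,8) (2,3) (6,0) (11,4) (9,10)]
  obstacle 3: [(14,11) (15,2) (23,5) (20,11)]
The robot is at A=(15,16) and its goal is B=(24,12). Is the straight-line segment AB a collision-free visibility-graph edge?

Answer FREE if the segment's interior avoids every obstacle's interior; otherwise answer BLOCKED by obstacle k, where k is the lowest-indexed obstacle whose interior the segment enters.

Obstacle 1 [(1,16) (10,16) (10,23) (6,22) (1,19)]:
  edge (1,16)–(10,16): clear
  edge (10,16)–(10,23): clear
  edge (10,23)–(6,22): clear
  edge (6,22)–(1,19): clear
  edge (1,19)–(1,16): clear
  midpoint (39/2,14) outside
  → clear
Obstacle 2 [(1,8) (2,3) (6,0) (11,4) (9,10)]:
  edge (1,8)–(2,3): clear
  edge (2,3)–(6,0): clear
  edge (6,0)–(11,4): clear
  edge (11,4)–(9,10): clear
  edge (9,10)–(1,8): clear
  midpoint (39/2,14) outside
  → clear
Obstacle 3 [(14,11) (15,2) (23,5) (20,11)]:
  edge (14,11)–(15,2): clear
  edge (15,2)–(23,5): clear
  edge (23,5)–(20,11): clear
  edge (20,11)–(14,11): clear
  midpoint (39/2,14) outside
  → clear

FREE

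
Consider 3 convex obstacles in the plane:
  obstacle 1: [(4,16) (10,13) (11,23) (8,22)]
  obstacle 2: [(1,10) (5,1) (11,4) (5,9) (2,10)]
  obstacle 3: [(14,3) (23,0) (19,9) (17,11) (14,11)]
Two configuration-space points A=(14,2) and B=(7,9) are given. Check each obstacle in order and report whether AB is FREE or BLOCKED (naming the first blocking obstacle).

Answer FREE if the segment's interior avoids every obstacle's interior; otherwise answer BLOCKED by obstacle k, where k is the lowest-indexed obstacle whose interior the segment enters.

FREE

Obstacle 1 [(4,16) (10,13) (11,23) (8,22)]:
  edge (4,16)–(10,13): clear
  edge (10,13)–(11,23): clear
  edge (11,23)–(8,22): clear
  edge (8,22)–(4,16): clear
  midpoint (21/2,11/2) outside
  → clear
Obstacle 2 [(1,10) (5,1) (11,4) (5,9) (2,10)]:
  edge (1,10)–(5,1): clear
  edge (5,1)–(11,4): clear
  edge (11,4)–(5,9): clear
  edge (5,9)–(2,10): clear
  edge (2,10)–(1,10): clear
  midpoint (21/2,11/2) outside
  → clear
Obstacle 3 [(14,3) (23,0) (19,9) (17,11) (14,11)]:
  edge (14,3)–(23,0): clear
  edge (23,0)–(19,9): clear
  edge (19,9)–(17,11): clear
  edge (17,11)–(14,11): clear
  edge (14,11)–(14,3): clear
  midpoint (21/2,11/2) outside
  → clear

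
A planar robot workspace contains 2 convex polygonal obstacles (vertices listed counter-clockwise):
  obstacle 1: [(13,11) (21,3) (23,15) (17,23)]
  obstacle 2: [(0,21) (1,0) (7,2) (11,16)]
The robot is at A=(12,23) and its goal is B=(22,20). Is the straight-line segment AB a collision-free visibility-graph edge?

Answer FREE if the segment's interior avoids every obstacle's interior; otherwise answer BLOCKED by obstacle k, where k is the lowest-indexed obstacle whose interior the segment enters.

BLOCKED by obstacle 1

Obstacle 1 [(13,11) (21,3) (23,15) (17,23)]:
  edge (13,11)–(21,3): clear
  edge (21,3)–(23,15): clear
  edge (23,15)–(17,23): crosses AB
  edge (17,23)–(13,11): crosses AB
  → BLOCKED
Obstacle 2 [(0,21) (1,0) (7,2) (11,16)]:
  edge (0,21)–(1,0): clear
  edge (1,0)–(7,2): clear
  edge (7,2)–(11,16): clear
  edge (11,16)–(0,21): clear
  midpoint (17,43/2) outside
  → clear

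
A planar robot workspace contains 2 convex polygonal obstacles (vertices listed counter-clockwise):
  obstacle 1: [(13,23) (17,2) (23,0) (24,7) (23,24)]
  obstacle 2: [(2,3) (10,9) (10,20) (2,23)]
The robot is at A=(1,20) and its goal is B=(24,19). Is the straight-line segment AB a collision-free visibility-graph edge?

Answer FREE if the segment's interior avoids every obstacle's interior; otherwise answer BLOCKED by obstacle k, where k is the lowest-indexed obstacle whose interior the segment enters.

BLOCKED by obstacle 1

Obstacle 1 [(13,23) (17,2) (23,0) (24,7) (23,24)]:
  edge (13,23)–(17,2): crosses AB
  edge (17,2)–(23,0): clear
  edge (23,0)–(24,7): clear
  edge (24,7)–(23,24): crosses AB
  edge (23,24)–(13,23): clear
  → BLOCKED
Obstacle 2 [(2,3) (10,9) (10,20) (2,23)]:
  edge (2,3)–(10,9): clear
  edge (10,9)–(10,20): crosses AB
  edge (10,20)–(2,23): clear
  edge (2,23)–(2,3): crosses AB
  → BLOCKED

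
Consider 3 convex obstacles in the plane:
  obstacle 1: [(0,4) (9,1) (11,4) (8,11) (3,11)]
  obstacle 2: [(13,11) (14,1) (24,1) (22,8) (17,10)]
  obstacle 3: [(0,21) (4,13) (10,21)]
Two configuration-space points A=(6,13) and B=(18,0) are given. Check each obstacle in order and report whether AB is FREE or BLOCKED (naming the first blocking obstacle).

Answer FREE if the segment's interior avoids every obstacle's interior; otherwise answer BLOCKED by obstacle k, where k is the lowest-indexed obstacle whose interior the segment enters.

Obstacle 1 [(0,4) (9,1) (11,4) (8,11) (3,11)]:
  edge (0,4)–(9,1): clear
  edge (9,1)–(11,4): clear
  edge (11,4)–(8,11): crosses AB
  edge (8,11)–(3,11): crosses AB
  edge (3,11)–(0,4): clear
  → BLOCKED
Obstacle 2 [(13,11) (14,1) (24,1) (22,8) (17,10)]:
  edge (13,11)–(14,1): crosses AB
  edge (14,1)–(24,1): crosses AB
  edge (24,1)–(22,8): clear
  edge (22,8)–(17,10): clear
  edge (17,10)–(13,11): clear
  → BLOCKED
Obstacle 3 [(0,21) (4,13) (10,21)]:
  edge (0,21)–(4,13): clear
  edge (4,13)–(10,21): clear
  edge (10,21)–(0,21): clear
  midpoint (12,13/2) outside
  → clear

BLOCKED by obstacle 1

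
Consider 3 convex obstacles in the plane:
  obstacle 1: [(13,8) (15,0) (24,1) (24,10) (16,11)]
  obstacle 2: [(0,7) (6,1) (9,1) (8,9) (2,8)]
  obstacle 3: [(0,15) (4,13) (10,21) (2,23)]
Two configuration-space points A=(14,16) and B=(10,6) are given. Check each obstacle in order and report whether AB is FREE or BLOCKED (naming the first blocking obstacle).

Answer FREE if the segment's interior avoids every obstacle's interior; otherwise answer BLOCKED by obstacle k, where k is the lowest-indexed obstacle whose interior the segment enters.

Obstacle 1 [(13,8) (15,0) (24,1) (24,10) (16,11)]:
  edge (13,8)–(15,0): clear
  edge (15,0)–(24,1): clear
  edge (24,1)–(24,10): clear
  edge (24,10)–(16,11): clear
  edge (16,11)–(13,8): clear
  midpoint (12,11) outside
  → clear
Obstacle 2 [(0,7) (6,1) (9,1) (8,9) (2,8)]:
  edge (0,7)–(6,1): clear
  edge (6,1)–(9,1): clear
  edge (9,1)–(8,9): clear
  edge (8,9)–(2,8): clear
  edge (2,8)–(0,7): clear
  midpoint (12,11) outside
  → clear
Obstacle 3 [(0,15) (4,13) (10,21) (2,23)]:
  edge (0,15)–(4,13): clear
  edge (4,13)–(10,21): clear
  edge (10,21)–(2,23): clear
  edge (2,23)–(0,15): clear
  midpoint (12,11) outside
  → clear

FREE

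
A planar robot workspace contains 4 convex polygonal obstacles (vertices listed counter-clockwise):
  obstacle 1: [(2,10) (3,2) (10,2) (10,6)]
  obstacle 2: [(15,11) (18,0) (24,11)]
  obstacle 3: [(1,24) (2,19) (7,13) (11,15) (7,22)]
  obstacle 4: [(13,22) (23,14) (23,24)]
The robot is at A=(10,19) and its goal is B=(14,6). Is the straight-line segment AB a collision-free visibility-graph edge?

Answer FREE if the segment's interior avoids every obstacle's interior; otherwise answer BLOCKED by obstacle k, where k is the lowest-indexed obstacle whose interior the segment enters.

Obstacle 1 [(2,10) (3,2) (10,2) (10,6)]:
  edge (2,10)–(3,2): clear
  edge (3,2)–(10,2): clear
  edge (10,2)–(10,6): clear
  edge (10,6)–(2,10): clear
  midpoint (12,25/2) outside
  → clear
Obstacle 2 [(15,11) (18,0) (24,11)]:
  edge (15,11)–(18,0): clear
  edge (18,0)–(24,11): clear
  edge (24,11)–(15,11): clear
  midpoint (12,25/2) outside
  → clear
Obstacle 3 [(1,24) (2,19) (7,13) (11,15) (7,22)]:
  edge (1,24)–(2,19): clear
  edge (2,19)–(7,13): clear
  edge (7,13)–(11,15): clear
  edge (11,15)–(7,22): clear
  edge (7,22)–(1,24): clear
  midpoint (12,25/2) outside
  → clear
Obstacle 4 [(13,22) (23,14) (23,24)]:
  edge (13,22)–(23,14): clear
  edge (23,14)–(23,24): clear
  edge (23,24)–(13,22): clear
  midpoint (12,25/2) outside
  → clear

FREE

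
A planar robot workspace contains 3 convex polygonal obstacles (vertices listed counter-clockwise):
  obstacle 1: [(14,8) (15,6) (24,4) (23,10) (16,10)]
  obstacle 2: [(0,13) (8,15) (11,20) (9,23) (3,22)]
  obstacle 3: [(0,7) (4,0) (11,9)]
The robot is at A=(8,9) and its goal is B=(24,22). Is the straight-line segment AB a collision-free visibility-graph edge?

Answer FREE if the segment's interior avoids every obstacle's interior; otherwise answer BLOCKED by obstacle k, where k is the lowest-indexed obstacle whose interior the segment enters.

FREE

Obstacle 1 [(14,8) (15,6) (24,4) (23,10) (16,10)]:
  edge (14,8)–(15,6): clear
  edge (15,6)–(24,4): clear
  edge (24,4)–(23,10): clear
  edge (23,10)–(16,10): clear
  edge (16,10)–(14,8): clear
  midpoint (16,31/2) outside
  → clear
Obstacle 2 [(0,13) (8,15) (11,20) (9,23) (3,22)]:
  edge (0,13)–(8,15): clear
  edge (8,15)–(11,20): clear
  edge (11,20)–(9,23): clear
  edge (9,23)–(3,22): clear
  edge (3,22)–(0,13): clear
  midpoint (16,31/2) outside
  → clear
Obstacle 3 [(0,7) (4,0) (11,9)]:
  edge (0,7)–(4,0): clear
  edge (4,0)–(11,9): clear
  edge (11,9)–(0,7): clear
  midpoint (16,31/2) outside
  → clear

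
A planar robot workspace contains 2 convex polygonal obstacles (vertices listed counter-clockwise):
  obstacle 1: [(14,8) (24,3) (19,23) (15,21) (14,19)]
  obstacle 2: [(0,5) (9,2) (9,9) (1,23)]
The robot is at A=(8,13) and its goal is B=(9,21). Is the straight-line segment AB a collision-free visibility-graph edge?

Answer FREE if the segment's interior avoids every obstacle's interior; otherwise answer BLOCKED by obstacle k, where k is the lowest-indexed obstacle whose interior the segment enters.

FREE

Obstacle 1 [(14,8) (24,3) (19,23) (15,21) (14,19)]:
  edge (14,8)–(24,3): clear
  edge (24,3)–(19,23): clear
  edge (19,23)–(15,21): clear
  edge (15,21)–(14,19): clear
  edge (14,19)–(14,8): clear
  midpoint (17/2,17) outside
  → clear
Obstacle 2 [(0,5) (9,2) (9,9) (1,23)]:
  edge (0,5)–(9,2): clear
  edge (9,2)–(9,9): clear
  edge (9,9)–(1,23): clear
  edge (1,23)–(0,5): clear
  midpoint (17/2,17) outside
  → clear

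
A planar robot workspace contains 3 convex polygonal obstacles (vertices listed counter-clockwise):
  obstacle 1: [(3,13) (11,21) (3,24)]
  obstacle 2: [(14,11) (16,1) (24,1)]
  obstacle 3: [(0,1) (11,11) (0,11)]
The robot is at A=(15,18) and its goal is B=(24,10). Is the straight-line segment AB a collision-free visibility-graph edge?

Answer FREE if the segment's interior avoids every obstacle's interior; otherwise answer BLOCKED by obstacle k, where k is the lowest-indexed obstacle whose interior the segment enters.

FREE

Obstacle 1 [(3,13) (11,21) (3,24)]:
  edge (3,13)–(11,21): clear
  edge (11,21)–(3,24): clear
  edge (3,24)–(3,13): clear
  midpoint (39/2,14) outside
  → clear
Obstacle 2 [(14,11) (16,1) (24,1)]:
  edge (14,11)–(16,1): clear
  edge (16,1)–(24,1): clear
  edge (24,1)–(14,11): clear
  midpoint (39/2,14) outside
  → clear
Obstacle 3 [(0,1) (11,11) (0,11)]:
  edge (0,1)–(11,11): clear
  edge (11,11)–(0,11): clear
  edge (0,11)–(0,1): clear
  midpoint (39/2,14) outside
  → clear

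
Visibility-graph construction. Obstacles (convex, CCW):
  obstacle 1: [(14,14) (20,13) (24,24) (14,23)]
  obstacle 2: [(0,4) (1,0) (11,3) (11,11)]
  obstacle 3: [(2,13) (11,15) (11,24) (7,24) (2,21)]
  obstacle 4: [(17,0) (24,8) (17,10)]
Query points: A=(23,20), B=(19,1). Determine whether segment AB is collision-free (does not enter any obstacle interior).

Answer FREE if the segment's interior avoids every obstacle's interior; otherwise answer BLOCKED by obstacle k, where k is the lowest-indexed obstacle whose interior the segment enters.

BLOCKED by obstacle 4

Obstacle 1 [(14,14) (20,13) (24,24) (14,23)]:
  edge (14,14)–(20,13): clear
  edge (20,13)–(24,24): clear
  edge (24,24)–(14,23): clear
  edge (14,23)–(14,14): clear
  midpoint (21,21/2) outside
  → clear
Obstacle 2 [(0,4) (1,0) (11,3) (11,11)]:
  edge (0,4)–(1,0): clear
  edge (1,0)–(11,3): clear
  edge (11,3)–(11,11): clear
  edge (11,11)–(0,4): clear
  midpoint (21,21/2) outside
  → clear
Obstacle 3 [(2,13) (11,15) (11,24) (7,24) (2,21)]:
  edge (2,13)–(11,15): clear
  edge (11,15)–(11,24): clear
  edge (11,24)–(7,24): clear
  edge (7,24)–(2,21): clear
  edge (2,21)–(2,13): clear
  midpoint (21,21/2) outside
  → clear
Obstacle 4 [(17,0) (24,8) (17,10)]:
  edge (17,0)–(24,8): crosses AB
  edge (24,8)–(17,10): crosses AB
  edge (17,10)–(17,0): clear
  → BLOCKED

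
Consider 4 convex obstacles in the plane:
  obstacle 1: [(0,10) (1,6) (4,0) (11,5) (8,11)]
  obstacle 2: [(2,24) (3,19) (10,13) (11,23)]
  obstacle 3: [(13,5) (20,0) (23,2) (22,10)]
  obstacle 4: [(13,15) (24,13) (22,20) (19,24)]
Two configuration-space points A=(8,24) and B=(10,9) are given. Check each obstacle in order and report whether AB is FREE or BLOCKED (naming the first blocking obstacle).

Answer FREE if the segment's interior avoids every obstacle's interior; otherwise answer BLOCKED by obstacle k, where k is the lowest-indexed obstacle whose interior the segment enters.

BLOCKED by obstacle 2

Obstacle 1 [(0,10) (1,6) (4,0) (11,5) (8,11)]:
  edge (0,10)–(1,6): clear
  edge (1,6)–(4,0): clear
  edge (4,0)–(11,5): clear
  edge (11,5)–(8,11): clear
  edge (8,11)–(0,10): clear
  midpoint (9,33/2) outside
  → clear
Obstacle 2 [(2,24) (3,19) (10,13) (11,23)]:
  edge (2,24)–(3,19): clear
  edge (3,19)–(10,13): crosses AB
  edge (10,13)–(11,23): clear
  edge (11,23)–(2,24): crosses AB
  → BLOCKED
Obstacle 3 [(13,5) (20,0) (23,2) (22,10)]:
  edge (13,5)–(20,0): clear
  edge (20,0)–(23,2): clear
  edge (23,2)–(22,10): clear
  edge (22,10)–(13,5): clear
  midpoint (9,33/2) outside
  → clear
Obstacle 4 [(13,15) (24,13) (22,20) (19,24)]:
  edge (13,15)–(24,13): clear
  edge (24,13)–(22,20): clear
  edge (22,20)–(19,24): clear
  edge (19,24)–(13,15): clear
  midpoint (9,33/2) outside
  → clear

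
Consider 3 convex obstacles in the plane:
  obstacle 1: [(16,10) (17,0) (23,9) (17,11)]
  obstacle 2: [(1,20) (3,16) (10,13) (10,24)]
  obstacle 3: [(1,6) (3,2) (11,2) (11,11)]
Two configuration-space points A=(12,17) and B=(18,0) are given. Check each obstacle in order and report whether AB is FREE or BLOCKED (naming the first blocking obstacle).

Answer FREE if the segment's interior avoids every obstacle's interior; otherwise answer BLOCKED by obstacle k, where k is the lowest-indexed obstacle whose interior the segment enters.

BLOCKED by obstacle 1

Obstacle 1 [(16,10) (17,0) (23,9) (17,11)]:
  edge (16,10)–(17,0): crosses AB
  edge (17,0)–(23,9): crosses AB
  edge (23,9)–(17,11): clear
  edge (17,11)–(16,10): clear
  → BLOCKED
Obstacle 2 [(1,20) (3,16) (10,13) (10,24)]:
  edge (1,20)–(3,16): clear
  edge (3,16)–(10,13): clear
  edge (10,13)–(10,24): clear
  edge (10,24)–(1,20): clear
  midpoint (15,17/2) outside
  → clear
Obstacle 3 [(1,6) (3,2) (11,2) (11,11)]:
  edge (1,6)–(3,2): clear
  edge (3,2)–(11,2): clear
  edge (11,2)–(11,11): clear
  edge (11,11)–(1,6): clear
  midpoint (15,17/2) outside
  → clear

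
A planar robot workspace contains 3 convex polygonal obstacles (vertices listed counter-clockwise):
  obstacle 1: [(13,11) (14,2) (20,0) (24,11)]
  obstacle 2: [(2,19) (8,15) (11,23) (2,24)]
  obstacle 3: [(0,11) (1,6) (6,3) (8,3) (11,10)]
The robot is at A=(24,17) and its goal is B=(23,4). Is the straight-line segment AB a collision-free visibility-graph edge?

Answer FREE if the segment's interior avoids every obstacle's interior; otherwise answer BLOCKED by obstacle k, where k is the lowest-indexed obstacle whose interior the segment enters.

Obstacle 1 [(13,11) (14,2) (20,0) (24,11)]:
  edge (13,11)–(14,2): clear
  edge (14,2)–(20,0): clear
  edge (20,0)–(24,11): crosses AB
  edge (24,11)–(13,11): crosses AB
  → BLOCKED
Obstacle 2 [(2,19) (8,15) (11,23) (2,24)]:
  edge (2,19)–(8,15): clear
  edge (8,15)–(11,23): clear
  edge (11,23)–(2,24): clear
  edge (2,24)–(2,19): clear
  midpoint (47/2,21/2) outside
  → clear
Obstacle 3 [(0,11) (1,6) (6,3) (8,3) (11,10)]:
  edge (0,11)–(1,6): clear
  edge (1,6)–(6,3): clear
  edge (6,3)–(8,3): clear
  edge (8,3)–(11,10): clear
  edge (11,10)–(0,11): clear
  midpoint (47/2,21/2) outside
  → clear

BLOCKED by obstacle 1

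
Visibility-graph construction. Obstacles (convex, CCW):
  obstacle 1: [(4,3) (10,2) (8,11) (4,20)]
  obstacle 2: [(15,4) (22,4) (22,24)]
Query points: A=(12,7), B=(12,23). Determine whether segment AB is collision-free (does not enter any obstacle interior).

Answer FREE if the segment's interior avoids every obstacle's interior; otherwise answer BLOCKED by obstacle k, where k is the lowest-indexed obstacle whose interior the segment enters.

Obstacle 1 [(4,3) (10,2) (8,11) (4,20)]:
  edge (4,3)–(10,2): clear
  edge (10,2)–(8,11): clear
  edge (8,11)–(4,20): clear
  edge (4,20)–(4,3): clear
  midpoint (12,15) outside
  → clear
Obstacle 2 [(15,4) (22,4) (22,24)]:
  edge (15,4)–(22,4): clear
  edge (22,4)–(22,24): clear
  edge (22,24)–(15,4): clear
  midpoint (12,15) outside
  → clear

FREE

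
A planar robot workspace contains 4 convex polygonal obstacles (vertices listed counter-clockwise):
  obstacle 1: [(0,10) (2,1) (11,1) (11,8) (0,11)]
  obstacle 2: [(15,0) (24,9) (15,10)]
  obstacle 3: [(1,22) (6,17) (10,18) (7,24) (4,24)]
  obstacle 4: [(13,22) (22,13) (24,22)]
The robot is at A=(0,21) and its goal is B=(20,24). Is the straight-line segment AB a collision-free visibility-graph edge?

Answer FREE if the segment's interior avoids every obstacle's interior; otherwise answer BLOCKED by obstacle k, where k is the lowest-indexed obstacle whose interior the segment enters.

Obstacle 1 [(0,10) (2,1) (11,1) (11,8) (0,11)]:
  edge (0,10)–(2,1): clear
  edge (2,1)–(11,1): clear
  edge (11,1)–(11,8): clear
  edge (11,8)–(0,11): clear
  edge (0,11)–(0,10): clear
  midpoint (10,45/2) outside
  → clear
Obstacle 2 [(15,0) (24,9) (15,10)]:
  edge (15,0)–(24,9): clear
  edge (24,9)–(15,10): clear
  edge (15,10)–(15,0): clear
  midpoint (10,45/2) outside
  → clear
Obstacle 3 [(1,22) (6,17) (10,18) (7,24) (4,24)]:
  edge (1,22)–(6,17): crosses AB
  edge (6,17)–(10,18): clear
  edge (10,18)–(7,24): crosses AB
  edge (7,24)–(4,24): clear
  edge (4,24)–(1,22): clear
  → BLOCKED
Obstacle 4 [(13,22) (22,13) (24,22)]:
  edge (13,22)–(22,13): clear
  edge (22,13)–(24,22): clear
  edge (24,22)–(13,22): clear
  midpoint (10,45/2) outside
  → clear

BLOCKED by obstacle 3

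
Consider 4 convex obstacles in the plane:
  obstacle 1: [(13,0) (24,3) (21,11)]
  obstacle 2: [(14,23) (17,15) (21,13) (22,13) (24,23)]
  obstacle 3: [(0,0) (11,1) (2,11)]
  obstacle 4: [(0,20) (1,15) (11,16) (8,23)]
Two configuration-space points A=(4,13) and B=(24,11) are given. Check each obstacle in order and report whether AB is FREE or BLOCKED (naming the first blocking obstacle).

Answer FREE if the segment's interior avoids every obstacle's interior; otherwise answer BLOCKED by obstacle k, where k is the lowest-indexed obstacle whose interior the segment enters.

Obstacle 1 [(13,0) (24,3) (21,11)]:
  edge (13,0)–(24,3): clear
  edge (24,3)–(21,11): clear
  edge (21,11)–(13,0): clear
  midpoint (14,12) outside
  → clear
Obstacle 2 [(14,23) (17,15) (21,13) (22,13) (24,23)]:
  edge (14,23)–(17,15): clear
  edge (17,15)–(21,13): clear
  edge (21,13)–(22,13): clear
  edge (22,13)–(24,23): clear
  edge (24,23)–(14,23): clear
  midpoint (14,12) outside
  → clear
Obstacle 3 [(0,0) (11,1) (2,11)]:
  edge (0,0)–(11,1): clear
  edge (11,1)–(2,11): clear
  edge (2,11)–(0,0): clear
  midpoint (14,12) outside
  → clear
Obstacle 4 [(0,20) (1,15) (11,16) (8,23)]:
  edge (0,20)–(1,15): clear
  edge (1,15)–(11,16): clear
  edge (11,16)–(8,23): clear
  edge (8,23)–(0,20): clear
  midpoint (14,12) outside
  → clear

FREE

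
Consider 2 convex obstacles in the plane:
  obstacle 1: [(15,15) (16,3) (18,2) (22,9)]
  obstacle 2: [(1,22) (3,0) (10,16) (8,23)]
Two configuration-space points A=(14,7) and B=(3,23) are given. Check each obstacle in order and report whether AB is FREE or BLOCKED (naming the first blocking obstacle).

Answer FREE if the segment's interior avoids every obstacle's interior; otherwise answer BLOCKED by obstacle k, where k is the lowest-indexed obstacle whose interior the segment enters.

Obstacle 1 [(15,15) (16,3) (18,2) (22,9)]:
  edge (15,15)–(16,3): clear
  edge (16,3)–(18,2): clear
  edge (18,2)–(22,9): clear
  edge (22,9)–(15,15): clear
  midpoint (17/2,15) outside
  → clear
Obstacle 2 [(1,22) (3,0) (10,16) (8,23)]:
  edge (1,22)–(3,0): clear
  edge (3,0)–(10,16): crosses AB
  edge (10,16)–(8,23): clear
  edge (8,23)–(1,22): crosses AB
  → BLOCKED

BLOCKED by obstacle 2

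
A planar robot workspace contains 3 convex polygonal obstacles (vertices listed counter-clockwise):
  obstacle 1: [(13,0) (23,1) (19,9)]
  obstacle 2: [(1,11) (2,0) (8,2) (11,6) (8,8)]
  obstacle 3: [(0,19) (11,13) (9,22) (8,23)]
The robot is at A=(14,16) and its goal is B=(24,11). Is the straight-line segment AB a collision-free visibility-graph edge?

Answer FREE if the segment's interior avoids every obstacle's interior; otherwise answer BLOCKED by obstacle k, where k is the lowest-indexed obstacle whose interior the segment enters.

Obstacle 1 [(13,0) (23,1) (19,9)]:
  edge (13,0)–(23,1): clear
  edge (23,1)–(19,9): clear
  edge (19,9)–(13,0): clear
  midpoint (19,27/2) outside
  → clear
Obstacle 2 [(1,11) (2,0) (8,2) (11,6) (8,8)]:
  edge (1,11)–(2,0): clear
  edge (2,0)–(8,2): clear
  edge (8,2)–(11,6): clear
  edge (11,6)–(8,8): clear
  edge (8,8)–(1,11): clear
  midpoint (19,27/2) outside
  → clear
Obstacle 3 [(0,19) (11,13) (9,22) (8,23)]:
  edge (0,19)–(11,13): clear
  edge (11,13)–(9,22): clear
  edge (9,22)–(8,23): clear
  edge (8,23)–(0,19): clear
  midpoint (19,27/2) outside
  → clear

FREE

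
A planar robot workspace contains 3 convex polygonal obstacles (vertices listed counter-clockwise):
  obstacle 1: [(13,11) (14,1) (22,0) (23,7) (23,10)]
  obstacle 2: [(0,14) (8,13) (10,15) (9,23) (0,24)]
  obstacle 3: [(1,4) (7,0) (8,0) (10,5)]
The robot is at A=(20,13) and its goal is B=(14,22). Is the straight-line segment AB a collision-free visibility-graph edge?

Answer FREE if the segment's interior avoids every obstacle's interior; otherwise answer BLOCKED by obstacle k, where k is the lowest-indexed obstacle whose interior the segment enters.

Obstacle 1 [(13,11) (14,1) (22,0) (23,7) (23,10)]:
  edge (13,11)–(14,1): clear
  edge (14,1)–(22,0): clear
  edge (22,0)–(23,7): clear
  edge (23,7)–(23,10): clear
  edge (23,10)–(13,11): clear
  midpoint (17,35/2) outside
  → clear
Obstacle 2 [(0,14) (8,13) (10,15) (9,23) (0,24)]:
  edge (0,14)–(8,13): clear
  edge (8,13)–(10,15): clear
  edge (10,15)–(9,23): clear
  edge (9,23)–(0,24): clear
  edge (0,24)–(0,14): clear
  midpoint (17,35/2) outside
  → clear
Obstacle 3 [(1,4) (7,0) (8,0) (10,5)]:
  edge (1,4)–(7,0): clear
  edge (7,0)–(8,0): clear
  edge (8,0)–(10,5): clear
  edge (10,5)–(1,4): clear
  midpoint (17,35/2) outside
  → clear

FREE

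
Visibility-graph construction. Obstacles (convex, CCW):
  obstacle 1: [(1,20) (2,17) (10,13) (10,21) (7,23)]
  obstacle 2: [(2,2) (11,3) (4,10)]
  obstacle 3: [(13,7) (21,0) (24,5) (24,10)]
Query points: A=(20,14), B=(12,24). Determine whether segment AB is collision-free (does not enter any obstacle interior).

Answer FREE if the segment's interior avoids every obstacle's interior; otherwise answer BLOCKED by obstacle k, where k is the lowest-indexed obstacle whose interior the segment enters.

Obstacle 1 [(1,20) (2,17) (10,13) (10,21) (7,23)]:
  edge (1,20)–(2,17): clear
  edge (2,17)–(10,13): clear
  edge (10,13)–(10,21): clear
  edge (10,21)–(7,23): clear
  edge (7,23)–(1,20): clear
  midpoint (16,19) outside
  → clear
Obstacle 2 [(2,2) (11,3) (4,10)]:
  edge (2,2)–(11,3): clear
  edge (11,3)–(4,10): clear
  edge (4,10)–(2,2): clear
  midpoint (16,19) outside
  → clear
Obstacle 3 [(13,7) (21,0) (24,5) (24,10)]:
  edge (13,7)–(21,0): clear
  edge (21,0)–(24,5): clear
  edge (24,5)–(24,10): clear
  edge (24,10)–(13,7): clear
  midpoint (16,19) outside
  → clear

FREE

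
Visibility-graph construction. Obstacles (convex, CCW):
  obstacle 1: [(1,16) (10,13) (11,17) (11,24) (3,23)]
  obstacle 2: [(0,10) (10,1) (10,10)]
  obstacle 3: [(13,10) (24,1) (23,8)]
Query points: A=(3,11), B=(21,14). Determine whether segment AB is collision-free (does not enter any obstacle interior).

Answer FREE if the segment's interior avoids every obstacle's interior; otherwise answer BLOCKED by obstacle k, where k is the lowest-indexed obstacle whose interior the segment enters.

Obstacle 1 [(1,16) (10,13) (11,17) (11,24) (3,23)]:
  edge (1,16)–(10,13): clear
  edge (10,13)–(11,17): clear
  edge (11,17)–(11,24): clear
  edge (11,24)–(3,23): clear
  edge (3,23)–(1,16): clear
  midpoint (12,25/2) outside
  → clear
Obstacle 2 [(0,10) (10,1) (10,10)]:
  edge (0,10)–(10,1): clear
  edge (10,1)–(10,10): clear
  edge (10,10)–(0,10): clear
  midpoint (12,25/2) outside
  → clear
Obstacle 3 [(13,10) (24,1) (23,8)]:
  edge (13,10)–(24,1): clear
  edge (24,1)–(23,8): clear
  edge (23,8)–(13,10): clear
  midpoint (12,25/2) outside
  → clear

FREE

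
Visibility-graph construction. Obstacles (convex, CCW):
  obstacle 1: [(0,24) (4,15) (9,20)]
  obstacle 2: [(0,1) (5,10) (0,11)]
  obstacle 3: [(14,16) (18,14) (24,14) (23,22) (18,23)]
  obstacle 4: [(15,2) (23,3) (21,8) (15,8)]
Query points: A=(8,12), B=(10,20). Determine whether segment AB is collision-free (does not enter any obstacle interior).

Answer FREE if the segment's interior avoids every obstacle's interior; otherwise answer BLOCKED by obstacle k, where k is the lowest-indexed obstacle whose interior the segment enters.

Obstacle 1 [(0,24) (4,15) (9,20)]:
  edge (0,24)–(4,15): clear
  edge (4,15)–(9,20): clear
  edge (9,20)–(0,24): clear
  midpoint (9,16) outside
  → clear
Obstacle 2 [(0,1) (5,10) (0,11)]:
  edge (0,1)–(5,10): clear
  edge (5,10)–(0,11): clear
  edge (0,11)–(0,1): clear
  midpoint (9,16) outside
  → clear
Obstacle 3 [(14,16) (18,14) (24,14) (23,22) (18,23)]:
  edge (14,16)–(18,14): clear
  edge (18,14)–(24,14): clear
  edge (24,14)–(23,22): clear
  edge (23,22)–(18,23): clear
  edge (18,23)–(14,16): clear
  midpoint (9,16) outside
  → clear
Obstacle 4 [(15,2) (23,3) (21,8) (15,8)]:
  edge (15,2)–(23,3): clear
  edge (23,3)–(21,8): clear
  edge (21,8)–(15,8): clear
  edge (15,8)–(15,2): clear
  midpoint (9,16) outside
  → clear

FREE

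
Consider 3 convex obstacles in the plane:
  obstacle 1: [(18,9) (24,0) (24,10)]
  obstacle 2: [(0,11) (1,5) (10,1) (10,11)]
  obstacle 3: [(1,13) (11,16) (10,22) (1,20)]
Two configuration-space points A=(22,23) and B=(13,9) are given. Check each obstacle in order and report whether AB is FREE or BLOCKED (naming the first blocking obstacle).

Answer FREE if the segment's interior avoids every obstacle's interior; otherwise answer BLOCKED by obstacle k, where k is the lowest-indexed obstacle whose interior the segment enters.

Obstacle 1 [(18,9) (24,0) (24,10)]:
  edge (18,9)–(24,0): clear
  edge (24,0)–(24,10): clear
  edge (24,10)–(18,9): clear
  midpoint (35/2,16) outside
  → clear
Obstacle 2 [(0,11) (1,5) (10,1) (10,11)]:
  edge (0,11)–(1,5): clear
  edge (1,5)–(10,1): clear
  edge (10,1)–(10,11): clear
  edge (10,11)–(0,11): clear
  midpoint (35/2,16) outside
  → clear
Obstacle 3 [(1,13) (11,16) (10,22) (1,20)]:
  edge (1,13)–(11,16): clear
  edge (11,16)–(10,22): clear
  edge (10,22)–(1,20): clear
  edge (1,20)–(1,13): clear
  midpoint (35/2,16) outside
  → clear

FREE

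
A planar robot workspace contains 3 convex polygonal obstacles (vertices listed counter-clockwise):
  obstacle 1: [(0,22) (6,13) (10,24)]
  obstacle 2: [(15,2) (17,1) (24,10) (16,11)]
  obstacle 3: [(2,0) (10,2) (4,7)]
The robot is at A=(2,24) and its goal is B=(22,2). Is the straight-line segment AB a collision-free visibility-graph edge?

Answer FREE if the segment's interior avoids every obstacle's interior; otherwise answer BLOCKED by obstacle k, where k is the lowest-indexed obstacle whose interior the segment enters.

BLOCKED by obstacle 1

Obstacle 1 [(0,22) (6,13) (10,24)]:
  edge (0,22)–(6,13): clear
  edge (6,13)–(10,24): crosses AB
  edge (10,24)–(0,22): crosses AB
  → BLOCKED
Obstacle 2 [(15,2) (17,1) (24,10) (16,11)]:
  edge (15,2)–(17,1): clear
  edge (17,1)–(24,10): crosses AB
  edge (24,10)–(16,11): clear
  edge (16,11)–(15,2): crosses AB
  → BLOCKED
Obstacle 3 [(2,0) (10,2) (4,7)]:
  edge (2,0)–(10,2): clear
  edge (10,2)–(4,7): clear
  edge (4,7)–(2,0): clear
  midpoint (12,13) outside
  → clear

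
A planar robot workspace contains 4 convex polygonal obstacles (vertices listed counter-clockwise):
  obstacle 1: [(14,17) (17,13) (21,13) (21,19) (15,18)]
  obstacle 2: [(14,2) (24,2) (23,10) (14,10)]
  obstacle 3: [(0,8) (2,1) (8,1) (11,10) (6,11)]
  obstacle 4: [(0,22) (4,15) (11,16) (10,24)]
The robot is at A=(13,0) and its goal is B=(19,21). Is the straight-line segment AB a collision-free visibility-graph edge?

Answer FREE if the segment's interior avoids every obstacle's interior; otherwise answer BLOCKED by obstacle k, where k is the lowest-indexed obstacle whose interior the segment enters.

Obstacle 1 [(14,17) (17,13) (21,13) (21,19) (15,18)]:
  edge (14,17)–(17,13): crosses AB
  edge (17,13)–(21,13): clear
  edge (21,13)–(21,19): clear
  edge (21,19)–(15,18): crosses AB
  edge (15,18)–(14,17): clear
  → BLOCKED
Obstacle 2 [(14,2) (24,2) (23,10) (14,10)]:
  edge (14,2)–(24,2): clear
  edge (24,2)–(23,10): clear
  edge (23,10)–(14,10): crosses AB
  edge (14,10)–(14,2): crosses AB
  → BLOCKED
Obstacle 3 [(0,8) (2,1) (8,1) (11,10) (6,11)]:
  edge (0,8)–(2,1): clear
  edge (2,1)–(8,1): clear
  edge (8,1)–(11,10): clear
  edge (11,10)–(6,11): clear
  edge (6,11)–(0,8): clear
  midpoint (16,21/2) outside
  → clear
Obstacle 4 [(0,22) (4,15) (11,16) (10,24)]:
  edge (0,22)–(4,15): clear
  edge (4,15)–(11,16): clear
  edge (11,16)–(10,24): clear
  edge (10,24)–(0,22): clear
  midpoint (16,21/2) outside
  → clear

BLOCKED by obstacle 1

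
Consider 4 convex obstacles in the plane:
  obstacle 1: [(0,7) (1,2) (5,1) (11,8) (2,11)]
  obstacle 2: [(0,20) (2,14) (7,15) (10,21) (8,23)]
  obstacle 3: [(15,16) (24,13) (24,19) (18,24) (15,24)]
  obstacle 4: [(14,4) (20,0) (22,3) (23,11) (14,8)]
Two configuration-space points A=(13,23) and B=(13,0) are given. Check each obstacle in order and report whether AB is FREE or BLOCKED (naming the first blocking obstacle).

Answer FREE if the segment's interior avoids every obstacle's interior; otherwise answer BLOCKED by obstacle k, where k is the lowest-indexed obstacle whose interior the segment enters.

FREE

Obstacle 1 [(0,7) (1,2) (5,1) (11,8) (2,11)]:
  edge (0,7)–(1,2): clear
  edge (1,2)–(5,1): clear
  edge (5,1)–(11,8): clear
  edge (11,8)–(2,11): clear
  edge (2,11)–(0,7): clear
  midpoint (13,23/2) outside
  → clear
Obstacle 2 [(0,20) (2,14) (7,15) (10,21) (8,23)]:
  edge (0,20)–(2,14): clear
  edge (2,14)–(7,15): clear
  edge (7,15)–(10,21): clear
  edge (10,21)–(8,23): clear
  edge (8,23)–(0,20): clear
  midpoint (13,23/2) outside
  → clear
Obstacle 3 [(15,16) (24,13) (24,19) (18,24) (15,24)]:
  edge (15,16)–(24,13): clear
  edge (24,13)–(24,19): clear
  edge (24,19)–(18,24): clear
  edge (18,24)–(15,24): clear
  edge (15,24)–(15,16): clear
  midpoint (13,23/2) outside
  → clear
Obstacle 4 [(14,4) (20,0) (22,3) (23,11) (14,8)]:
  edge (14,4)–(20,0): clear
  edge (20,0)–(22,3): clear
  edge (22,3)–(23,11): clear
  edge (23,11)–(14,8): clear
  edge (14,8)–(14,4): clear
  midpoint (13,23/2) outside
  → clear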